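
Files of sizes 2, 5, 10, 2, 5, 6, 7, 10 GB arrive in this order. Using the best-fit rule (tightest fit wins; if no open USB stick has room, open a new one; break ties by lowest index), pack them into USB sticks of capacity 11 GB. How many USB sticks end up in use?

  2 → USB stick 1 (new)  [load 2/11]
  5 → USB stick 1  [load 7/11]
  10 → USB stick 2 (new)  [load 10/11]
  2 → USB stick 1  [load 9/11]
  5 → USB stick 3 (new)  [load 5/11]
  6 → USB stick 3  [load 11/11]
  7 → USB stick 4 (new)  [load 7/11]
  10 → USB stick 5 (new)  [load 10/11]
5 USB sticks opened.

5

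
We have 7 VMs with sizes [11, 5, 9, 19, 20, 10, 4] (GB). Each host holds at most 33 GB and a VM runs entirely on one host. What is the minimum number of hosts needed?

3

Total = 20 + 19 + 11 + 10 + 9 + 5 + 4 = 78 GB.
Lower bound: ⌈78/33⌉ = 3 hosts.
A packing using 3 hosts:
  host 1: 20 + 11 = 31
  host 2: 19 + 10 + 4 = 33
  host 3: 9 + 5 = 14
This matches the lower bound, so 3 is optimal.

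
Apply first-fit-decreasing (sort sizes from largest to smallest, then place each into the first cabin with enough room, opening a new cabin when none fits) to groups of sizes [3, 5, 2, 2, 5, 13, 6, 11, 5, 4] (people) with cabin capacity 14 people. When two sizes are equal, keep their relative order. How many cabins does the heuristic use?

5

Sorted descending: 13, 11, 6, 5, 5, 5, 4, 3, 2, 2.
  13 → cabin 1 (new)  [load 13/14]
  11 → cabin 2 (new)  [load 11/14]
  6 → cabin 3 (new)  [load 6/14]
  5 → cabin 3  [load 11/14]
  5 → cabin 4 (new)  [load 5/14]
  5 → cabin 4  [load 10/14]
  4 → cabin 4  [load 14/14]
  3 → cabin 2  [load 14/14]
  2 → cabin 3  [load 13/14]
  2 → cabin 5 (new)  [load 2/14]
5 cabins opened.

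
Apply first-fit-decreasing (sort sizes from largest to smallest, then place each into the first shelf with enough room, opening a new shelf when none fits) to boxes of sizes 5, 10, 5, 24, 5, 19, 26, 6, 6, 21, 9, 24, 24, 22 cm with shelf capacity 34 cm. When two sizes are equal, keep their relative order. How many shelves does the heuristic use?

Sorted descending: 26, 24, 24, 24, 22, 21, 19, 10, 9, 6, 6, 5, 5, 5.
  26 → shelf 1 (new)  [load 26/34]
  24 → shelf 2 (new)  [load 24/34]
  24 → shelf 3 (new)  [load 24/34]
  24 → shelf 4 (new)  [load 24/34]
  22 → shelf 5 (new)  [load 22/34]
  21 → shelf 6 (new)  [load 21/34]
  19 → shelf 7 (new)  [load 19/34]
  10 → shelf 2  [load 34/34]
  9 → shelf 3  [load 33/34]
  6 → shelf 1  [load 32/34]
  6 → shelf 4  [load 30/34]
  5 → shelf 5  [load 27/34]
  5 → shelf 5  [load 32/34]
  5 → shelf 6  [load 26/34]
7 shelves opened.

7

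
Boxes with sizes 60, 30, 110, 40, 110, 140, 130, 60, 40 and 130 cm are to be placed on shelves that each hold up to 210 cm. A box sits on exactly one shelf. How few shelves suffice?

5

Total = 140 + 130 + 130 + 110 + 110 + 60 + 60 + 40 + 40 + 30 = 850 cm.
Lower bound: ⌈850/210⌉ = 5 shelves.
A packing using 5 shelves:
  shelf 1: 140 + 60 = 200
  shelf 2: 130 + 60 = 190
  shelf 3: 130 + 40 + 40 = 210
  shelf 4: 110 + 30 = 140
  shelf 5: 110 = 110
This matches the lower bound, so 5 is optimal.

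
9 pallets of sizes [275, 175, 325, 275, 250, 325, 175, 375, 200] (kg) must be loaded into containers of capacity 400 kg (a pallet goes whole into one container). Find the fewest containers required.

8

Total = 375 + 325 + 325 + 275 + 275 + 250 + 200 + 175 + 175 = 2375 kg.
Lower bound: ⌈2375/400⌉ = 6 containers.
A packing using 8 containers:
  container 1: 375 = 375
  container 2: 325 = 325
  container 3: 325 = 325
  container 4: 275 = 275
  container 5: 275 = 275
  container 6: 250 = 250
  container 7: 200 + 175 = 375
  container 8: 175 = 175
No arrangement into 7 containers stays within capacity, so 8 is optimal.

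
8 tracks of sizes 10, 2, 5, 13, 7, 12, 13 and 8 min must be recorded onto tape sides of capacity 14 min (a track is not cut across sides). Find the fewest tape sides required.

6

Total = 13 + 13 + 12 + 10 + 8 + 7 + 5 + 2 = 70 min.
Lower bound: ⌈70/14⌉ = 5 tape sides.
A packing using 6 tape sides:
  side 1: 13 = 13
  side 2: 13 = 13
  side 3: 12 + 2 = 14
  side 4: 10 = 10
  side 5: 8 + 5 = 13
  side 6: 7 = 7
No arrangement into 5 tape sides stays within capacity, so 6 is optimal.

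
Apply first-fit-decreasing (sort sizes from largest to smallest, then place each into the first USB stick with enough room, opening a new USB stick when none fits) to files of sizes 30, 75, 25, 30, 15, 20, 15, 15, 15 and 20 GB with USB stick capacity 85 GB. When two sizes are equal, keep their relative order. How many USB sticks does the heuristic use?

Sorted descending: 75, 30, 30, 25, 20, 20, 15, 15, 15, 15.
  75 → USB stick 1 (new)  [load 75/85]
  30 → USB stick 2 (new)  [load 30/85]
  30 → USB stick 2  [load 60/85]
  25 → USB stick 2  [load 85/85]
  20 → USB stick 3 (new)  [load 20/85]
  20 → USB stick 3  [load 40/85]
  15 → USB stick 3  [load 55/85]
  15 → USB stick 3  [load 70/85]
  15 → USB stick 3  [load 85/85]
  15 → USB stick 4 (new)  [load 15/85]
4 USB sticks opened.

4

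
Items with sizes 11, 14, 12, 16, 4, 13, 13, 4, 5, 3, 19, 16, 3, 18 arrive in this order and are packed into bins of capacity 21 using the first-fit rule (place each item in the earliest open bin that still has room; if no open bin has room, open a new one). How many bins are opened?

  11 → bin 1 (new)  [load 11/21]
  14 → bin 2 (new)  [load 14/21]
  12 → bin 3 (new)  [load 12/21]
  16 → bin 4 (new)  [load 16/21]
  4 → bin 1  [load 15/21]
  13 → bin 5 (new)  [load 13/21]
  13 → bin 6 (new)  [load 13/21]
  4 → bin 1  [load 19/21]
  5 → bin 2  [load 19/21]
  3 → bin 3  [load 15/21]
  19 → bin 7 (new)  [load 19/21]
  16 → bin 8 (new)  [load 16/21]
  3 → bin 3  [load 18/21]
  18 → bin 9 (new)  [load 18/21]
9 bins opened.

9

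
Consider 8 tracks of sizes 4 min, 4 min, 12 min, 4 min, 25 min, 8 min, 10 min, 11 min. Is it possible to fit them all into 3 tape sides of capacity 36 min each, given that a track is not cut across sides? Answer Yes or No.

Yes

A valid assignment using 3 tape sides:
  side 1: 25 + 11 = 36
  side 2: 12 + 10 + 8 + 4 = 34
  side 3: 4 + 4 = 8
Every load is within 36 min, so 3 tape sides suffice.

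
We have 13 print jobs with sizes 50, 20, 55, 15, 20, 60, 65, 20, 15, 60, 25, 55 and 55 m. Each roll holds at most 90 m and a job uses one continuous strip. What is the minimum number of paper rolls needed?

7

Total = 65 + 60 + 60 + 55 + 55 + 55 + 50 + 25 + 20 + 20 + 20 + 15 + 15 = 515 m.
Lower bound: ⌈515/90⌉ = 6 paper rolls.
Also, 7 print jobs each exceed 45 m, and no two of those can share a roll, so at least 7 paper rolls are needed.
A packing using 7 paper rolls:
  roll 1: 65 + 25 = 90
  roll 2: 60 + 20 = 80
  roll 3: 60 + 20 = 80
  roll 4: 55 + 20 + 15 = 90
  roll 5: 55 + 15 = 70
  roll 6: 55 = 55
  roll 7: 50 = 50
This matches the lower bound, so 7 is optimal.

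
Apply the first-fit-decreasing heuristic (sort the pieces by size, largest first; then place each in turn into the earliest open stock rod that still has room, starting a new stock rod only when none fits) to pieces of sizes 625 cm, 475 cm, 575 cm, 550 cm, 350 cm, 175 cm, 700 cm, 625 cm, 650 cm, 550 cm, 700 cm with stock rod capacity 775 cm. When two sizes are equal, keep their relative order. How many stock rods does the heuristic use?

10

Sorted descending: 700, 700, 650, 625, 625, 575, 550, 550, 475, 350, 175.
  700 → stock rod 1 (new)  [load 700/775]
  700 → stock rod 2 (new)  [load 700/775]
  650 → stock rod 3 (new)  [load 650/775]
  625 → stock rod 4 (new)  [load 625/775]
  625 → stock rod 5 (new)  [load 625/775]
  575 → stock rod 6 (new)  [load 575/775]
  550 → stock rod 7 (new)  [load 550/775]
  550 → stock rod 8 (new)  [load 550/775]
  475 → stock rod 9 (new)  [load 475/775]
  350 → stock rod 10 (new)  [load 350/775]
  175 → stock rod 6  [load 750/775]
10 stock rods opened.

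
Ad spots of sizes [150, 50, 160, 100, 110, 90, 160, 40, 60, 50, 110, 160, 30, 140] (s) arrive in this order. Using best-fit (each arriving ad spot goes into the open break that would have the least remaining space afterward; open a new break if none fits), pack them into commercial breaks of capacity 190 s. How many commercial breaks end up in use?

9

  150 → break 1 (new)  [load 150/190]
  50 → break 2 (new)  [load 50/190]
  160 → break 3 (new)  [load 160/190]
  100 → break 2  [load 150/190]
  110 → break 4 (new)  [load 110/190]
  90 → break 5 (new)  [load 90/190]
  160 → break 6 (new)  [load 160/190]
  40 → break 1  [load 190/190]
  60 → break 4  [load 170/190]
  50 → break 5  [load 140/190]
  110 → break 7 (new)  [load 110/190]
  160 → break 8 (new)  [load 160/190]
  30 → break 3  [load 190/190]
  140 → break 9 (new)  [load 140/190]
9 commercial breaks opened.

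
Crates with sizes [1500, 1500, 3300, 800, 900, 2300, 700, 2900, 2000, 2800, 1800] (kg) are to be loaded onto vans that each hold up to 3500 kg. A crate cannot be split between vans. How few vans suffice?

7

Total = 3300 + 2900 + 2800 + 2300 + 2000 + 1800 + 1500 + 1500 + 900 + 800 + 700 = 20500 kg.
Lower bound: ⌈20500/3500⌉ = 6 vans.
A packing using 7 vans:
  van 1: 3300 = 3300
  van 2: 2900 = 2900
  van 3: 2800 + 700 = 3500
  van 4: 2300 + 900 = 3200
  van 5: 2000 + 1500 = 3500
  van 6: 1800 + 1500 = 3300
  van 7: 800 = 800
No arrangement into 6 vans stays within capacity, so 7 is optimal.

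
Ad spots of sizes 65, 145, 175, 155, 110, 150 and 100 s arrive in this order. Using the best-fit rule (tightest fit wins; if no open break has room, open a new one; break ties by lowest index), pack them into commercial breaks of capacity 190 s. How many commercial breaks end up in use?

  65 → break 1 (new)  [load 65/190]
  145 → break 2 (new)  [load 145/190]
  175 → break 3 (new)  [load 175/190]
  155 → break 4 (new)  [load 155/190]
  110 → break 1  [load 175/190]
  150 → break 5 (new)  [load 150/190]
  100 → break 6 (new)  [load 100/190]
6 commercial breaks opened.

6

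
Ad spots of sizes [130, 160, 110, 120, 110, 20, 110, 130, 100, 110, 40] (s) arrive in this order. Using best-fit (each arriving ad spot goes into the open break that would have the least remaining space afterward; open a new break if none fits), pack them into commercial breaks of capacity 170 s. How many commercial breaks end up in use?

  130 → break 1 (new)  [load 130/170]
  160 → break 2 (new)  [load 160/170]
  110 → break 3 (new)  [load 110/170]
  120 → break 4 (new)  [load 120/170]
  110 → break 5 (new)  [load 110/170]
  20 → break 1  [load 150/170]
  110 → break 6 (new)  [load 110/170]
  130 → break 7 (new)  [load 130/170]
  100 → break 8 (new)  [load 100/170]
  110 → break 9 (new)  [load 110/170]
  40 → break 7  [load 170/170]
9 commercial breaks opened.

9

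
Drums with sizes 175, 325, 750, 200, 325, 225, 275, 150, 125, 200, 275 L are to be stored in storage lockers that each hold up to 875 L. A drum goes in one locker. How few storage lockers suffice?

Total = 750 + 325 + 325 + 275 + 275 + 225 + 200 + 200 + 175 + 150 + 125 = 3025 L.
Lower bound: ⌈3025/875⌉ = 4 storage lockers.
A packing using 4 storage lockers:
  locker 1: 750 + 125 = 875
  locker 2: 325 + 325 + 225 = 875
  locker 3: 275 + 275 + 200 = 750
  locker 4: 200 + 175 + 150 = 525
This matches the lower bound, so 4 is optimal.

4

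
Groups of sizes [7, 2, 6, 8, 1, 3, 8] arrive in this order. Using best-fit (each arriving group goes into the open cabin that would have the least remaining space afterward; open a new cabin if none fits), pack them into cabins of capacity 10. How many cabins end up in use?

4

  7 → cabin 1 (new)  [load 7/10]
  2 → cabin 1  [load 9/10]
  6 → cabin 2 (new)  [load 6/10]
  8 → cabin 3 (new)  [load 8/10]
  1 → cabin 1  [load 10/10]
  3 → cabin 2  [load 9/10]
  8 → cabin 4 (new)  [load 8/10]
4 cabins opened.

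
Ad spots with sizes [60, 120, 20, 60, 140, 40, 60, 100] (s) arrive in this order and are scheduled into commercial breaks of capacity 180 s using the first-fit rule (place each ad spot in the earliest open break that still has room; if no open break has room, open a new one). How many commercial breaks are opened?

  60 → break 1 (new)  [load 60/180]
  120 → break 1  [load 180/180]
  20 → break 2 (new)  [load 20/180]
  60 → break 2  [load 80/180]
  140 → break 3 (new)  [load 140/180]
  40 → break 2  [load 120/180]
  60 → break 2  [load 180/180]
  100 → break 4 (new)  [load 100/180]
4 commercial breaks opened.

4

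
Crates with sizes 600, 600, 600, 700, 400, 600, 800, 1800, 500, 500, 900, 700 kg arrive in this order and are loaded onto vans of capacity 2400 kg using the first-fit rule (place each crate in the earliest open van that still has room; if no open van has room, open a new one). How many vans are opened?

  600 → van 1 (new)  [load 600/2400]
  600 → van 1  [load 1200/2400]
  600 → van 1  [load 1800/2400]
  700 → van 2 (new)  [load 700/2400]
  400 → van 1  [load 2200/2400]
  600 → van 2  [load 1300/2400]
  800 → van 2  [load 2100/2400]
  1800 → van 3 (new)  [load 1800/2400]
  500 → van 3  [load 2300/2400]
  500 → van 4 (new)  [load 500/2400]
  900 → van 4  [load 1400/2400]
  700 → van 4  [load 2100/2400]
4 vans opened.

4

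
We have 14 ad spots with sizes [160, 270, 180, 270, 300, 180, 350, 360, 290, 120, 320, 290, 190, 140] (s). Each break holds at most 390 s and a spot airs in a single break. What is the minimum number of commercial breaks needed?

Total = 360 + 350 + 320 + 300 + 290 + 290 + 270 + 270 + 190 + 180 + 180 + 160 + 140 + 120 = 3420 s.
Lower bound: ⌈3420/390⌉ = 9 commercial breaks.
A packing using 11 commercial breaks:
  break 1: 360 = 360
  break 2: 350 = 350
  break 3: 320 = 320
  break 4: 300 = 300
  break 5: 290 = 290
  break 6: 290 = 290
  break 7: 270 + 120 = 390
  break 8: 270 = 270
  break 9: 190 + 180 = 370
  break 10: 180 + 160 = 340
  break 11: 140 = 140
No arrangement into 10 commercial breaks stays within capacity, so 11 is optimal.

11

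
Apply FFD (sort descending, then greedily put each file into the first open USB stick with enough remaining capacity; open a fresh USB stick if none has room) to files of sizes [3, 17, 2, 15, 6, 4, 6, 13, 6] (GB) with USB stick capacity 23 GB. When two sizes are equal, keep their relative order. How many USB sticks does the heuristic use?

4

Sorted descending: 17, 15, 13, 6, 6, 6, 4, 3, 2.
  17 → USB stick 1 (new)  [load 17/23]
  15 → USB stick 2 (new)  [load 15/23]
  13 → USB stick 3 (new)  [load 13/23]
  6 → USB stick 1  [load 23/23]
  6 → USB stick 2  [load 21/23]
  6 → USB stick 3  [load 19/23]
  4 → USB stick 3  [load 23/23]
  3 → USB stick 4 (new)  [load 3/23]
  2 → USB stick 2  [load 23/23]
4 USB sticks opened.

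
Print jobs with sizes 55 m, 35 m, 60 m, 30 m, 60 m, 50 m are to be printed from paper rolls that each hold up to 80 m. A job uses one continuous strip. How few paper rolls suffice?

Total = 60 + 60 + 55 + 50 + 35 + 30 = 290 m.
Lower bound: ⌈290/80⌉ = 4 paper rolls.
A packing using 5 paper rolls:
  roll 1: 60 = 60
  roll 2: 60 = 60
  roll 3: 55 = 55
  roll 4: 50 + 30 = 80
  roll 5: 35 = 35
No arrangement into 4 paper rolls stays within capacity, so 5 is optimal.

5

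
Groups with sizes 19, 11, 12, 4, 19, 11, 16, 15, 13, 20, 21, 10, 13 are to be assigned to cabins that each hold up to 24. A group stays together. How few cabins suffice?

Total = 21 + 20 + 19 + 19 + 16 + 15 + 13 + 13 + 12 + 11 + 11 + 10 + 4 = 184.
Lower bound: ⌈184/24⌉ = 8 cabins.
A packing using 9 cabins:
  cabin 1: 21 = 21
  cabin 2: 20 + 4 = 24
  cabin 3: 19 = 19
  cabin 4: 19 = 19
  cabin 5: 16 = 16
  cabin 6: 15 = 15
  cabin 7: 13 + 11 = 24
  cabin 8: 13 + 11 = 24
  cabin 9: 12 + 10 = 22
No arrangement into 8 cabins stays within capacity, so 9 is optimal.

9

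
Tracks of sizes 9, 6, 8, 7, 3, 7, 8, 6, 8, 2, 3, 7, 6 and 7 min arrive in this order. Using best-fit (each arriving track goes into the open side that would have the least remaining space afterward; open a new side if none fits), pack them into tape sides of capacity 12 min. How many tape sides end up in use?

10

  9 → side 1 (new)  [load 9/12]
  6 → side 2 (new)  [load 6/12]
  8 → side 3 (new)  [load 8/12]
  7 → side 4 (new)  [load 7/12]
  3 → side 1  [load 12/12]
  7 → side 5 (new)  [load 7/12]
  8 → side 6 (new)  [load 8/12]
  6 → side 2  [load 12/12]
  8 → side 7 (new)  [load 8/12]
  2 → side 3  [load 10/12]
  3 → side 6  [load 11/12]
  7 → side 8 (new)  [load 7/12]
  6 → side 9 (new)  [load 6/12]
  7 → side 10 (new)  [load 7/12]
10 tape sides opened.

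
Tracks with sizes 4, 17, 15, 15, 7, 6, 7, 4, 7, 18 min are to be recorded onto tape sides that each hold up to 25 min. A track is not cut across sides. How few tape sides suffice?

5

Total = 18 + 17 + 15 + 15 + 7 + 7 + 7 + 6 + 4 + 4 = 100 min.
Lower bound: ⌈100/25⌉ = 4 tape sides.
A packing using 5 tape sides:
  side 1: 18 + 7 = 25
  side 2: 17 + 7 = 24
  side 3: 15 + 7 = 22
  side 4: 15 + 6 + 4 = 25
  side 5: 4 = 4
No arrangement into 4 tape sides stays within capacity, so 5 is optimal.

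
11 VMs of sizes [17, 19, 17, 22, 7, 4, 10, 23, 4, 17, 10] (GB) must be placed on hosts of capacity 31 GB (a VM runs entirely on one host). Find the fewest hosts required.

Total = 23 + 22 + 19 + 17 + 17 + 17 + 10 + 10 + 7 + 4 + 4 = 150 GB.
Lower bound: ⌈150/31⌉ = 5 hosts.
Also, 6 VMs each exceed 31/2 GB, and no two of those can share a host, so at least 6 hosts are needed.
A packing using 6 hosts:
  host 1: 23 + 7 = 30
  host 2: 22 + 4 + 4 = 30
  host 3: 19 + 10 = 29
  host 4: 17 + 10 = 27
  host 5: 17 = 17
  host 6: 17 = 17
This matches the lower bound, so 6 is optimal.

6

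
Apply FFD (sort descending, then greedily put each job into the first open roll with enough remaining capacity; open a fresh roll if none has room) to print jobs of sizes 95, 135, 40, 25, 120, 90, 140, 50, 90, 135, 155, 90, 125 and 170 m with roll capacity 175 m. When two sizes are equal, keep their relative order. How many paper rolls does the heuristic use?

Sorted descending: 170, 155, 140, 135, 135, 125, 120, 95, 90, 90, 90, 50, 40, 25.
  170 → roll 1 (new)  [load 170/175]
  155 → roll 2 (new)  [load 155/175]
  140 → roll 3 (new)  [load 140/175]
  135 → roll 4 (new)  [load 135/175]
  135 → roll 5 (new)  [load 135/175]
  125 → roll 6 (new)  [load 125/175]
  120 → roll 7 (new)  [load 120/175]
  95 → roll 8 (new)  [load 95/175]
  90 → roll 9 (new)  [load 90/175]
  90 → roll 10 (new)  [load 90/175]
  90 → roll 11 (new)  [load 90/175]
  50 → roll 6  [load 175/175]
  40 → roll 4  [load 175/175]
  25 → roll 3  [load 165/175]
11 paper rolls opened.

11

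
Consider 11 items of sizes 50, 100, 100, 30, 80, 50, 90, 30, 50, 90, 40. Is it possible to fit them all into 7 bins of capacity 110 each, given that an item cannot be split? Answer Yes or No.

Total = 710; ⌈710/110⌉ = 7.
The bound of 7 does not rule out 7, but exhaustive search shows no assignment into 7 bins of capacity 110 exists — the minimum is 8.

No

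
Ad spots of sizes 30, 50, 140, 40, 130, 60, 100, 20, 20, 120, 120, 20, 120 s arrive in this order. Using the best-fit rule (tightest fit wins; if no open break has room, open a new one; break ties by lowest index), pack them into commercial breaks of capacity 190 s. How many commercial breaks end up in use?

  30 → break 1 (new)  [load 30/190]
  50 → break 1  [load 80/190]
  140 → break 2 (new)  [load 140/190]
  40 → break 2  [load 180/190]
  130 → break 3 (new)  [load 130/190]
  60 → break 3  [load 190/190]
  100 → break 1  [load 180/190]
  20 → break 4 (new)  [load 20/190]
  20 → break 4  [load 40/190]
  120 → break 4  [load 160/190]
  120 → break 5 (new)  [load 120/190]
  20 → break 4  [load 180/190]
  120 → break 6 (new)  [load 120/190]
6 commercial breaks opened.

6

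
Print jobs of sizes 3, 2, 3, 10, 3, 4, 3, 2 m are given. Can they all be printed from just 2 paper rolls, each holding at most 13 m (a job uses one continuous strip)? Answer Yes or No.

Total = 30 m; ⌈30/13⌉ = 3.
At least 3 paper rolls are required, but only 2 are allowed.

No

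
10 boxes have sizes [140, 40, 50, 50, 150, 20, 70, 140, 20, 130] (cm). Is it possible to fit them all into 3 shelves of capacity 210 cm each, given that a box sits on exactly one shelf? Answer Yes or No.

No

Total = 810 cm; ⌈810/210⌉ = 4.
At least 4 shelves are required, but only 3 are allowed.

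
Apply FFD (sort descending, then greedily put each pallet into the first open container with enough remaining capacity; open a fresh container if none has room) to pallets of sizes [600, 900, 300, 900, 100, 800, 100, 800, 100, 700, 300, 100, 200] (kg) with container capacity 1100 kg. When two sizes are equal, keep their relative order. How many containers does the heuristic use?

6

Sorted descending: 900, 900, 800, 800, 700, 600, 300, 300, 200, 100, 100, 100, 100.
  900 → container 1 (new)  [load 900/1100]
  900 → container 2 (new)  [load 900/1100]
  800 → container 3 (new)  [load 800/1100]
  800 → container 4 (new)  [load 800/1100]
  700 → container 5 (new)  [load 700/1100]
  600 → container 6 (new)  [load 600/1100]
  300 → container 3  [load 1100/1100]
  300 → container 4  [load 1100/1100]
  200 → container 1  [load 1100/1100]
  100 → container 2  [load 1000/1100]
  100 → container 2  [load 1100/1100]
  100 → container 5  [load 800/1100]
  100 → container 5  [load 900/1100]
6 containers opened.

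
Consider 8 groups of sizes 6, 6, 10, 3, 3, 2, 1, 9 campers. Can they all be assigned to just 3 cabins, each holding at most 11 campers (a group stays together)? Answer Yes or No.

No

Total = 40 campers; ⌈40/11⌉ = 4.
At least 4 cabins are required, but only 3 are allowed.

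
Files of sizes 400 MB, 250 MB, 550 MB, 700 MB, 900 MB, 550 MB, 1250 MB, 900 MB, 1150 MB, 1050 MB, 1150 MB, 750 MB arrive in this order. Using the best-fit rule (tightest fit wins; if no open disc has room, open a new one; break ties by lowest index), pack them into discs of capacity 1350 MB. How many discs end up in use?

  400 → disc 1 (new)  [load 400/1350]
  250 → disc 1  [load 650/1350]
  550 → disc 1  [load 1200/1350]
  700 → disc 2 (new)  [load 700/1350]
  900 → disc 3 (new)  [load 900/1350]
  550 → disc 2  [load 1250/1350]
  1250 → disc 4 (new)  [load 1250/1350]
  900 → disc 5 (new)  [load 900/1350]
  1150 → disc 6 (new)  [load 1150/1350]
  1050 → disc 7 (new)  [load 1050/1350]
  1150 → disc 8 (new)  [load 1150/1350]
  750 → disc 9 (new)  [load 750/1350]
9 discs opened.

9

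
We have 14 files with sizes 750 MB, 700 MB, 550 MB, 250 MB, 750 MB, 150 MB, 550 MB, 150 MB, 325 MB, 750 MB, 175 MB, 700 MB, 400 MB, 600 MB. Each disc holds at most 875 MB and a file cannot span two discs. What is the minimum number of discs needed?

9

Total = 750 + 750 + 750 + 700 + 700 + 600 + 550 + 550 + 400 + 325 + 250 + 175 + 150 + 150 = 6800 MB.
Lower bound: ⌈6800/875⌉ = 8 discs.
A packing using 9 discs:
  disc 1: 750 = 750
  disc 2: 750 = 750
  disc 3: 750 = 750
  disc 4: 700 + 175 = 875
  disc 5: 700 + 150 = 850
  disc 6: 600 + 250 = 850
  disc 7: 550 + 325 = 875
  disc 8: 550 + 150 = 700
  disc 9: 400 = 400
No arrangement into 8 discs stays within capacity, so 9 is optimal.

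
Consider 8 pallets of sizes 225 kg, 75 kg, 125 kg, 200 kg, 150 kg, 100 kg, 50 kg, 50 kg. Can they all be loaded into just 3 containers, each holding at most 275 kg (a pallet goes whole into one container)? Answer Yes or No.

No

Total = 975 kg; ⌈975/275⌉ = 4.
At least 4 containers are required, but only 3 are allowed.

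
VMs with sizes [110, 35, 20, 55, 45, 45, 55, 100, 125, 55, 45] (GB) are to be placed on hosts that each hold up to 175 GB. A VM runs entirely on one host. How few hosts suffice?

Total = 125 + 110 + 100 + 55 + 55 + 55 + 45 + 45 + 45 + 35 + 20 = 690 GB.
Lower bound: ⌈690/175⌉ = 4 hosts.
A packing using 5 hosts:
  host 1: 125 + 45 = 170
  host 2: 110 + 55 = 165
  host 3: 100 + 55 + 20 = 175
  host 4: 55 + 45 + 45 = 145
  host 5: 35 = 35
No arrangement into 4 hosts stays within capacity, so 5 is optimal.

5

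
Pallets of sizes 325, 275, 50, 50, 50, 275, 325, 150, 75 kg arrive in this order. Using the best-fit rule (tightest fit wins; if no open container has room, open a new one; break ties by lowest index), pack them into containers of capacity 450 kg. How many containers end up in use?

4

  325 → container 1 (new)  [load 325/450]
  275 → container 2 (new)  [load 275/450]
  50 → container 1  [load 375/450]
  50 → container 1  [load 425/450]
  50 → container 2  [load 325/450]
  275 → container 3 (new)  [load 275/450]
  325 → container 4 (new)  [load 325/450]
  150 → container 3  [load 425/450]
  75 → container 2  [load 400/450]
4 containers opened.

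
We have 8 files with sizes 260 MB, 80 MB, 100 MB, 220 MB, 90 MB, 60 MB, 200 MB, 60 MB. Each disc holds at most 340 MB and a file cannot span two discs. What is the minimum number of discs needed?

4

Total = 260 + 220 + 200 + 100 + 90 + 80 + 60 + 60 = 1070 MB.
Lower bound: ⌈1070/340⌉ = 4 discs.
A packing using 4 discs:
  disc 1: 260 + 80 = 340
  disc 2: 220 + 100 = 320
  disc 3: 200 + 90 = 290
  disc 4: 60 + 60 = 120
This matches the lower bound, so 4 is optimal.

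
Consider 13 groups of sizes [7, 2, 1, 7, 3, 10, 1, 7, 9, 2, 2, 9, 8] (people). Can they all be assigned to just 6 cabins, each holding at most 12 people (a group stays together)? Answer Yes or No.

Total = 68 people; ⌈68/12⌉ = 6.
7 groups each exceed half the capacity and cannot share a cabin, forcing at least 7 cabins.
At least 7 cabins are required, but only 6 are allowed.

No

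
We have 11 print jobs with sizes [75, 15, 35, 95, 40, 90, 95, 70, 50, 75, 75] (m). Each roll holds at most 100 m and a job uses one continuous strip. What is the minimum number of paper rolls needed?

9

Total = 95 + 95 + 90 + 75 + 75 + 75 + 70 + 50 + 40 + 35 + 15 = 715 m.
Lower bound: ⌈715/100⌉ = 8 paper rolls.
A packing using 9 paper rolls:
  roll 1: 95 = 95
  roll 2: 95 = 95
  roll 3: 90 = 90
  roll 4: 75 + 15 = 90
  roll 5: 75 = 75
  roll 6: 75 = 75
  roll 7: 70 = 70
  roll 8: 50 + 40 = 90
  roll 9: 35 = 35
No arrangement into 8 paper rolls stays within capacity, so 9 is optimal.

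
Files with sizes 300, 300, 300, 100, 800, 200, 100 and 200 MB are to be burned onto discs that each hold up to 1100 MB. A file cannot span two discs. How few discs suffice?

Total = 800 + 300 + 300 + 300 + 200 + 200 + 100 + 100 = 2300 MB.
Lower bound: ⌈2300/1100⌉ = 3 discs.
A packing using 3 discs:
  disc 1: 800 + 300 = 1100
  disc 2: 300 + 300 + 200 + 200 + 100 = 1100
  disc 3: 100 = 100
This matches the lower bound, so 3 is optimal.

3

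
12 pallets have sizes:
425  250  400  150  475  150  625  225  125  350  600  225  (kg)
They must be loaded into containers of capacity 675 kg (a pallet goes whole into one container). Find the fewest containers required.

7

Total = 625 + 600 + 475 + 425 + 400 + 350 + 250 + 225 + 225 + 150 + 150 + 125 = 4000 kg.
Lower bound: ⌈4000/675⌉ = 6 containers.
A packing using 7 containers:
  container 1: 625 = 625
  container 2: 600 = 600
  container 3: 475 + 150 = 625
  container 4: 425 + 250 = 675
  container 5: 400 + 225 = 625
  container 6: 350 + 225 = 575
  container 7: 150 + 125 = 275
No arrangement into 6 containers stays within capacity, so 7 is optimal.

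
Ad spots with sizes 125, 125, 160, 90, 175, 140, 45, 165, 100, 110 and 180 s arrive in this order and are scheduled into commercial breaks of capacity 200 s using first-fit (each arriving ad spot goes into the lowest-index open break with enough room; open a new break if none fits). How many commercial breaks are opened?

  125 → break 1 (new)  [load 125/200]
  125 → break 2 (new)  [load 125/200]
  160 → break 3 (new)  [load 160/200]
  90 → break 4 (new)  [load 90/200]
  175 → break 5 (new)  [load 175/200]
  140 → break 6 (new)  [load 140/200]
  45 → break 1  [load 170/200]
  165 → break 7 (new)  [load 165/200]
  100 → break 4  [load 190/200]
  110 → break 8 (new)  [load 110/200]
  180 → break 9 (new)  [load 180/200]
9 commercial breaks opened.

9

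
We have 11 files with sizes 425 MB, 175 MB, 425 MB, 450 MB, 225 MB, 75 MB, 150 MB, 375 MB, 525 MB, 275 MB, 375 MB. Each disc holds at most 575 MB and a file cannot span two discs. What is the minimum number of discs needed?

7

Total = 525 + 450 + 425 + 425 + 375 + 375 + 275 + 225 + 175 + 150 + 75 = 3475 MB.
Lower bound: ⌈3475/575⌉ = 7 discs.
A packing using 7 discs:
  disc 1: 525 = 525
  disc 2: 450 + 75 = 525
  disc 3: 425 + 150 = 575
  disc 4: 425 = 425
  disc 5: 375 + 175 = 550
  disc 6: 375 = 375
  disc 7: 275 + 225 = 500
This matches the lower bound, so 7 is optimal.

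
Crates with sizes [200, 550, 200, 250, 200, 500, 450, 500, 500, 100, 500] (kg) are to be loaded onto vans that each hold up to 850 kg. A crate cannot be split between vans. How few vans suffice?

6

Total = 550 + 500 + 500 + 500 + 500 + 450 + 250 + 200 + 200 + 200 + 100 = 3950 kg.
Lower bound: ⌈3950/850⌉ = 5 vans.
Also, 6 crates each exceed 425 kg, and no two of those can share a van, so at least 6 vans are needed.
A packing using 6 vans:
  van 1: 550 + 250 = 800
  van 2: 500 + 200 + 100 = 800
  van 3: 500 + 200 = 700
  van 4: 500 + 200 = 700
  van 5: 500 = 500
  van 6: 450 = 450
This matches the lower bound, so 6 is optimal.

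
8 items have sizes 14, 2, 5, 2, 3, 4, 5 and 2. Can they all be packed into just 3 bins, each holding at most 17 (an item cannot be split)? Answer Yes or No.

Yes

A valid assignment using 3 bins:
  bin 1: 14 + 3 = 17
  bin 2: 5 + 5 + 4 + 2 = 16
  bin 3: 2 + 2 = 4
Every load is within 17, so 3 bins suffice.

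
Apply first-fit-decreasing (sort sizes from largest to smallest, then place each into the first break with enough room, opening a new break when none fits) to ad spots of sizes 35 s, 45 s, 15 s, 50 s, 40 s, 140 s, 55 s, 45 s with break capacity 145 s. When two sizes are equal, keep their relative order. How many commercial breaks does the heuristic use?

3

Sorted descending: 140, 55, 50, 45, 45, 40, 35, 15.
  140 → break 1 (new)  [load 140/145]
  55 → break 2 (new)  [load 55/145]
  50 → break 2  [load 105/145]
  45 → break 3 (new)  [load 45/145]
  45 → break 3  [load 90/145]
  40 → break 2  [load 145/145]
  35 → break 3  [load 125/145]
  15 → break 3  [load 140/145]
3 commercial breaks opened.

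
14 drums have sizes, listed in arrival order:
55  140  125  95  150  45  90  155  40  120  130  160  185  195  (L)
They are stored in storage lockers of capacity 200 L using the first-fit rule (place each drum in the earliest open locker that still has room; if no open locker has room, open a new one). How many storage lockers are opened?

10

  55 → locker 1 (new)  [load 55/200]
  140 → locker 1  [load 195/200]
  125 → locker 2 (new)  [load 125/200]
  95 → locker 3 (new)  [load 95/200]
  150 → locker 4 (new)  [load 150/200]
  45 → locker 2  [load 170/200]
  90 → locker 3  [load 185/200]
  155 → locker 5 (new)  [load 155/200]
  40 → locker 4  [load 190/200]
  120 → locker 6 (new)  [load 120/200]
  130 → locker 7 (new)  [load 130/200]
  160 → locker 8 (new)  [load 160/200]
  185 → locker 9 (new)  [load 185/200]
  195 → locker 10 (new)  [load 195/200]
10 storage lockers opened.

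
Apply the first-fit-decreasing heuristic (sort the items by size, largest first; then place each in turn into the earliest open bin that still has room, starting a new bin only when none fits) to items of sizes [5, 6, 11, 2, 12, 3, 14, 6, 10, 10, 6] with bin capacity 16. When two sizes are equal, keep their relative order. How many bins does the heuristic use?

6

Sorted descending: 14, 12, 11, 10, 10, 6, 6, 6, 5, 3, 2.
  14 → bin 1 (new)  [load 14/16]
  12 → bin 2 (new)  [load 12/16]
  11 → bin 3 (new)  [load 11/16]
  10 → bin 4 (new)  [load 10/16]
  10 → bin 5 (new)  [load 10/16]
  6 → bin 4  [load 16/16]
  6 → bin 5  [load 16/16]
  6 → bin 6 (new)  [load 6/16]
  5 → bin 3  [load 16/16]
  3 → bin 2  [load 15/16]
  2 → bin 1  [load 16/16]
6 bins opened.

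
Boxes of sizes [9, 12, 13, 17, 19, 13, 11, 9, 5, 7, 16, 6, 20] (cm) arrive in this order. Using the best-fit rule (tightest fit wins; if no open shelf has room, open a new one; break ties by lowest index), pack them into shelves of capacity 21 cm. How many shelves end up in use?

  9 → shelf 1 (new)  [load 9/21]
  12 → shelf 1  [load 21/21]
  13 → shelf 2 (new)  [load 13/21]
  17 → shelf 3 (new)  [load 17/21]
  19 → shelf 4 (new)  [load 19/21]
  13 → shelf 5 (new)  [load 13/21]
  11 → shelf 6 (new)  [load 11/21]
  9 → shelf 6  [load 20/21]
  5 → shelf 2  [load 18/21]
  7 → shelf 5  [load 20/21]
  16 → shelf 7 (new)  [load 16/21]
  6 → shelf 8 (new)  [load 6/21]
  20 → shelf 9 (new)  [load 20/21]
9 shelves opened.

9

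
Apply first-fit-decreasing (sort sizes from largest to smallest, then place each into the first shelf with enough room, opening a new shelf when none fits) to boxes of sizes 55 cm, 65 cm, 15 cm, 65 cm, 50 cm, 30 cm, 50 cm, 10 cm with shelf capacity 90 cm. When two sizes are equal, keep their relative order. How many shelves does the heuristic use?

5

Sorted descending: 65, 65, 55, 50, 50, 30, 15, 10.
  65 → shelf 1 (new)  [load 65/90]
  65 → shelf 2 (new)  [load 65/90]
  55 → shelf 3 (new)  [load 55/90]
  50 → shelf 4 (new)  [load 50/90]
  50 → shelf 5 (new)  [load 50/90]
  30 → shelf 3  [load 85/90]
  15 → shelf 1  [load 80/90]
  10 → shelf 1  [load 90/90]
5 shelves opened.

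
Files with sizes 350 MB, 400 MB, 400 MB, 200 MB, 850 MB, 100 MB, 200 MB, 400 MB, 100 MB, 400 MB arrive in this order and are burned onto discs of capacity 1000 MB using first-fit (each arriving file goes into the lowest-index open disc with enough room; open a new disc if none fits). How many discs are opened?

  350 → disc 1 (new)  [load 350/1000]
  400 → disc 1  [load 750/1000]
  400 → disc 2 (new)  [load 400/1000]
  200 → disc 1  [load 950/1000]
  850 → disc 3 (new)  [load 850/1000]
  100 → disc 2  [load 500/1000]
  200 → disc 2  [load 700/1000]
  400 → disc 4 (new)  [load 400/1000]
  100 → disc 2  [load 800/1000]
  400 → disc 4  [load 800/1000]
4 discs opened.

4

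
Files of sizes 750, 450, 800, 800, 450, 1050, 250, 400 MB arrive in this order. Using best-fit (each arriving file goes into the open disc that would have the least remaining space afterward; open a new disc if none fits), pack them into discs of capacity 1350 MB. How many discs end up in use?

  750 → disc 1 (new)  [load 750/1350]
  450 → disc 1  [load 1200/1350]
  800 → disc 2 (new)  [load 800/1350]
  800 → disc 3 (new)  [load 800/1350]
  450 → disc 2  [load 1250/1350]
  1050 → disc 4 (new)  [load 1050/1350]
  250 → disc 4  [load 1300/1350]
  400 → disc 3  [load 1200/1350]
4 discs opened.

4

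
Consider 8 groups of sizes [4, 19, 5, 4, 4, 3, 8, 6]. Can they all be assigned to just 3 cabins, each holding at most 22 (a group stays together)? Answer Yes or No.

Yes

A valid assignment using 3 cabins:
  cabin 1: 19 + 3 = 22
  cabin 2: 8 + 6 + 5 = 19
  cabin 3: 4 + 4 + 4 = 12
Every load is within 22, so 3 cabins suffice.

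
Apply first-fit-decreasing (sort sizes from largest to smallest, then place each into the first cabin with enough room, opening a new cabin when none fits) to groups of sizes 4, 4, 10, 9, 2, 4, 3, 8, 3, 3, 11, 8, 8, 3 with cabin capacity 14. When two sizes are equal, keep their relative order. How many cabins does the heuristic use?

Sorted descending: 11, 10, 9, 8, 8, 8, 4, 4, 4, 3, 3, 3, 3, 2.
  11 → cabin 1 (new)  [load 11/14]
  10 → cabin 2 (new)  [load 10/14]
  9 → cabin 3 (new)  [load 9/14]
  8 → cabin 4 (new)  [load 8/14]
  8 → cabin 5 (new)  [load 8/14]
  8 → cabin 6 (new)  [load 8/14]
  4 → cabin 2  [load 14/14]
  4 → cabin 3  [load 13/14]
  4 → cabin 4  [load 12/14]
  3 → cabin 1  [load 14/14]
  3 → cabin 5  [load 11/14]
  3 → cabin 5  [load 14/14]
  3 → cabin 6  [load 11/14]
  2 → cabin 4  [load 14/14]
6 cabins opened.

6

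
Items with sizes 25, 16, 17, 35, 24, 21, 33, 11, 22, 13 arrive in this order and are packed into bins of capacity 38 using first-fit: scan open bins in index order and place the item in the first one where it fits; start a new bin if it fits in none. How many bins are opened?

7

  25 → bin 1 (new)  [load 25/38]
  16 → bin 2 (new)  [load 16/38]
  17 → bin 2  [load 33/38]
  35 → bin 3 (new)  [load 35/38]
  24 → bin 4 (new)  [load 24/38]
  21 → bin 5 (new)  [load 21/38]
  33 → bin 6 (new)  [load 33/38]
  11 → bin 1  [load 36/38]
  22 → bin 7 (new)  [load 22/38]
  13 → bin 4  [load 37/38]
7 bins opened.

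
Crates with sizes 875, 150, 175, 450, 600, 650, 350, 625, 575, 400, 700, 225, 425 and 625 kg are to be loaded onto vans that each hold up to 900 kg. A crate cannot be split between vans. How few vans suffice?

9

Total = 875 + 700 + 650 + 625 + 625 + 600 + 575 + 450 + 425 + 400 + 350 + 225 + 175 + 150 = 6825 kg.
Lower bound: ⌈6825/900⌉ = 8 vans.
A packing using 9 vans:
  van 1: 875 = 875
  van 2: 700 + 175 = 875
  van 3: 650 + 225 = 875
  van 4: 625 + 150 = 775
  van 5: 625 = 625
  van 6: 600 = 600
  van 7: 575 = 575
  van 8: 450 + 425 = 875
  van 9: 400 + 350 = 750
No arrangement into 8 vans stays within capacity, so 9 is optimal.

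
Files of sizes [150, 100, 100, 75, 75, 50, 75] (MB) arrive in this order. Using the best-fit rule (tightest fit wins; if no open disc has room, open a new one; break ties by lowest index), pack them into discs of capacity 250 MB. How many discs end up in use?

3

  150 → disc 1 (new)  [load 150/250]
  100 → disc 1  [load 250/250]
  100 → disc 2 (new)  [load 100/250]
  75 → disc 2  [load 175/250]
  75 → disc 2  [load 250/250]
  50 → disc 3 (new)  [load 50/250]
  75 → disc 3  [load 125/250]
3 discs opened.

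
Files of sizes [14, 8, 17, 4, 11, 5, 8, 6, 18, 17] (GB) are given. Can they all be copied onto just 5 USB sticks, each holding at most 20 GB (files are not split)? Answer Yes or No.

Total = 108 GB; ⌈108/20⌉ = 6.
At least 6 USB sticks are required, but only 5 are allowed.

No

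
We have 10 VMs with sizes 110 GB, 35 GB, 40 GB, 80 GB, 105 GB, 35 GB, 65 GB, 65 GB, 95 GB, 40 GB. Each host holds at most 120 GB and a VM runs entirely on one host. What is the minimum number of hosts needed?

7

Total = 110 + 105 + 95 + 80 + 65 + 65 + 40 + 40 + 35 + 35 = 670 GB.
Lower bound: ⌈670/120⌉ = 6 hosts.
A packing using 7 hosts:
  host 1: 110 = 110
  host 2: 105 = 105
  host 3: 95 = 95
  host 4: 80 + 40 = 120
  host 5: 65 + 40 = 105
  host 6: 65 + 35 = 100
  host 7: 35 = 35
No arrangement into 6 hosts stays within capacity, so 7 is optimal.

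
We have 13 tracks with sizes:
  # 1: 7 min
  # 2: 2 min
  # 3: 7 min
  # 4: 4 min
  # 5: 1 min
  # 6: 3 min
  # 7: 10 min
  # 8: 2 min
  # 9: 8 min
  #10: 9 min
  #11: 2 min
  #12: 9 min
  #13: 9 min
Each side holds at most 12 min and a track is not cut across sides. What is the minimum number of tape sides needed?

Total = 10 + 9 + 9 + 9 + 8 + 7 + 7 + 4 + 3 + 2 + 2 + 2 + 1 = 73 min.
Lower bound: ⌈73/12⌉ = 7 tape sides.
A packing using 7 tape sides:
  side 1: 10 + 2 = 12
  side 2: 9 + 3 = 12
  side 3: 9 + 2 + 1 = 12
  side 4: 9 + 2 = 11
  side 5: 8 + 4 = 12
  side 6: 7 = 7
  side 7: 7 = 7
This matches the lower bound, so 7 is optimal.

7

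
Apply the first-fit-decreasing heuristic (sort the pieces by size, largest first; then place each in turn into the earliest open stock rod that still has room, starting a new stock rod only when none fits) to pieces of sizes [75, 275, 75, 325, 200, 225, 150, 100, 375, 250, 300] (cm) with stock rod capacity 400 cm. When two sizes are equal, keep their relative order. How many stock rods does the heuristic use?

Sorted descending: 375, 325, 300, 275, 250, 225, 200, 150, 100, 75, 75.
  375 → stock rod 1 (new)  [load 375/400]
  325 → stock rod 2 (new)  [load 325/400]
  300 → stock rod 3 (new)  [load 300/400]
  275 → stock rod 4 (new)  [load 275/400]
  250 → stock rod 5 (new)  [load 250/400]
  225 → stock rod 6 (new)  [load 225/400]
  200 → stock rod 7 (new)  [load 200/400]
  150 → stock rod 5  [load 400/400]
  100 → stock rod 3  [load 400/400]
  75 → stock rod 2  [load 400/400]
  75 → stock rod 4  [load 350/400]
7 stock rods opened.

7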